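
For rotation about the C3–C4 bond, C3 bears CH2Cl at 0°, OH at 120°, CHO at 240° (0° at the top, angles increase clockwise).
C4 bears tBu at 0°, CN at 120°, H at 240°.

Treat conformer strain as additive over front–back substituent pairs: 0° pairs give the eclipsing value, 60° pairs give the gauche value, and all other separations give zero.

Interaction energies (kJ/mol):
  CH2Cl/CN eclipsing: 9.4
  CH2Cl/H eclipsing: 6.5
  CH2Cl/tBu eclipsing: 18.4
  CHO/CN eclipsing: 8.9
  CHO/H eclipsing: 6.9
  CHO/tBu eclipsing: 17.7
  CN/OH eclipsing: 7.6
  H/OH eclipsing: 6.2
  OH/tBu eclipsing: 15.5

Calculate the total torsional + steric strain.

This conformer (eclipsed): CH2Cl(0°)/tBu(0°) eclipsed 18.4; OH(120°)/CN(120°) eclipsed 7.6; CHO(240°)/H(240°) eclipsed 6.9 → 32.9 kJ/mol.

32.9 kJ/mol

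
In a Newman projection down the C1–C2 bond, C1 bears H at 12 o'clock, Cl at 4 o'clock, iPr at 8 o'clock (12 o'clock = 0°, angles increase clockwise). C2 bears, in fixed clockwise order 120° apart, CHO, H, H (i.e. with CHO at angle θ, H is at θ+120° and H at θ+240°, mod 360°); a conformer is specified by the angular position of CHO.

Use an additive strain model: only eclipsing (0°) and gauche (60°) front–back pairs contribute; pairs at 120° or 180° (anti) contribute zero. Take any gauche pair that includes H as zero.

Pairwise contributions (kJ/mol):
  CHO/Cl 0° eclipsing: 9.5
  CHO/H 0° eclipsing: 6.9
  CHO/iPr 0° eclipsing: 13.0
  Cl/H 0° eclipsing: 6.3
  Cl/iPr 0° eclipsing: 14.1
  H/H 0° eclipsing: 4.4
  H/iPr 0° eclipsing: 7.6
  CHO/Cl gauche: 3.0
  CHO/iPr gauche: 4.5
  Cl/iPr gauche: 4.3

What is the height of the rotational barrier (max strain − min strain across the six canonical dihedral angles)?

20.7 kJ/mol

CHO at 0° (eclipsed): H–CHO eclipsed, Cl–H eclipsed, iPr–H eclipsed; 6.9 + 6.3 + 7.6 = 20.8 kJ/mol.
CHO at 60° (staggered): Cl–CHO gauche; 3.0 = 3.0 kJ/mol.
CHO at 120° (eclipsed): H–H eclipsed, Cl–CHO eclipsed, iPr–H eclipsed; 4.4 + 9.5 + 7.6 = 21.5 kJ/mol.
CHO at 180° (staggered): Cl–CHO gauche, iPr–CHO gauche; 3.0 + 4.5 = 7.5 kJ/mol.
CHO at 240° (eclipsed): H–H eclipsed, Cl–H eclipsed, iPr–CHO eclipsed; 4.4 + 6.3 + 13.0 = 23.7 kJ/mol.
CHO at 300° (staggered): iPr–CHO gauche; 4.5 = 4.5 kJ/mol.
Max at 240° (23.7 kJ/mol), min at 60° (3.0 kJ/mol); barrier = 20.7 kJ/mol.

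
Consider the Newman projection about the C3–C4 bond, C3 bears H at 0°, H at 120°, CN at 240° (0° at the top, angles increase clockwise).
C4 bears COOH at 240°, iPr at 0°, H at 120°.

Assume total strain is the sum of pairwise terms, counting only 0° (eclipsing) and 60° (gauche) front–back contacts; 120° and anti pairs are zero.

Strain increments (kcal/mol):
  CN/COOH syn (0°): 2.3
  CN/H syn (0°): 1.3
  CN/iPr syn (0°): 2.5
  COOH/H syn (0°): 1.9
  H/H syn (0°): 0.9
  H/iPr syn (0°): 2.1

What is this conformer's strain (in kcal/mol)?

This conformer (eclipsed): H–iPr eclipsed, H–H eclipsed, CN–COOH eclipsed; 2.1 + 0.9 + 2.3 = 5.3 kcal/mol.

5.3 kcal/mol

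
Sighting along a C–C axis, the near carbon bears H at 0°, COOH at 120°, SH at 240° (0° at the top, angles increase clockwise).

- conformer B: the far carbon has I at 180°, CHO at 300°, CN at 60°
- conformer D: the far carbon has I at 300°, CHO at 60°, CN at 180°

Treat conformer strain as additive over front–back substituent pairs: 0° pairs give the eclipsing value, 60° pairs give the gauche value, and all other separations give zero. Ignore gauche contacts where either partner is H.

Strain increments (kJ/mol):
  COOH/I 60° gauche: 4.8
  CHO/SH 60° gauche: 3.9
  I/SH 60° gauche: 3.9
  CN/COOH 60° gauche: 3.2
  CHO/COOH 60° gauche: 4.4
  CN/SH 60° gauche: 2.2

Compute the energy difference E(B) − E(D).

B (staggered): COOH(120°)/I(180°) gauche 4.8; COOH(120°)/CN(60°) gauche 3.2; SH(240°)/I(180°) gauche 3.9; SH(240°)/CHO(300°) gauche 3.9 → 15.8 kJ/mol.
D (staggered): COOH(120°)/CHO(60°) gauche 4.4; COOH(120°)/CN(180°) gauche 3.2; SH(240°)/I(300°) gauche 3.9; SH(240°)/CN(180°) gauche 2.2 → 13.7 kJ/mol.
E(B) − E(D) = 15.8 − 13.7 = +2.1 kJ/mol.

+2.1 kJ/mol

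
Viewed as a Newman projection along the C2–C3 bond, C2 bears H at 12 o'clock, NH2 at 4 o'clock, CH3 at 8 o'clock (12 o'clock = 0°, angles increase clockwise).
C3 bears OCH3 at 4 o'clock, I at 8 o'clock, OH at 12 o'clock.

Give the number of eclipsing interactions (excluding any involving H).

Non-H eclipsing pairs: NH2(120°)/OCH3(120°); CH3(240°)/I(240°) — 2 interactions.

2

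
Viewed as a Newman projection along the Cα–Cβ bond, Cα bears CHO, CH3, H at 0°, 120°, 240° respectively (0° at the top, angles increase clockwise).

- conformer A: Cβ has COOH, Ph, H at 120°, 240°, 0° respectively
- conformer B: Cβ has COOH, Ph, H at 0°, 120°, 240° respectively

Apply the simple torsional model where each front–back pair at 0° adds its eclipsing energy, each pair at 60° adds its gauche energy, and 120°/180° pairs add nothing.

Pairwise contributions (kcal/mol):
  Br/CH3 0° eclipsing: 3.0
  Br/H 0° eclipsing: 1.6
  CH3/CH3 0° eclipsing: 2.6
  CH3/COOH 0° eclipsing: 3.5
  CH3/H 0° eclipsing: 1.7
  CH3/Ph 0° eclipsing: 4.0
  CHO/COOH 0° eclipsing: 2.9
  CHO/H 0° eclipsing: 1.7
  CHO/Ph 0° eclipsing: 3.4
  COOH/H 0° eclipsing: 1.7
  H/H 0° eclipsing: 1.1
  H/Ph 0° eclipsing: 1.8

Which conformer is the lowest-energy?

A

A (eclipsed): CHO–H eclipsed, CH3–COOH eclipsed, H–Ph eclipsed; 1.7 + 3.5 + 1.8 = 7.0 kcal/mol.
B (eclipsed): CHO–COOH eclipsed, CH3–Ph eclipsed, H–H eclipsed; 2.9 + 4.0 + 1.1 = 8.0 kcal/mol.
A has the lowest total (7.0 kcal/mol).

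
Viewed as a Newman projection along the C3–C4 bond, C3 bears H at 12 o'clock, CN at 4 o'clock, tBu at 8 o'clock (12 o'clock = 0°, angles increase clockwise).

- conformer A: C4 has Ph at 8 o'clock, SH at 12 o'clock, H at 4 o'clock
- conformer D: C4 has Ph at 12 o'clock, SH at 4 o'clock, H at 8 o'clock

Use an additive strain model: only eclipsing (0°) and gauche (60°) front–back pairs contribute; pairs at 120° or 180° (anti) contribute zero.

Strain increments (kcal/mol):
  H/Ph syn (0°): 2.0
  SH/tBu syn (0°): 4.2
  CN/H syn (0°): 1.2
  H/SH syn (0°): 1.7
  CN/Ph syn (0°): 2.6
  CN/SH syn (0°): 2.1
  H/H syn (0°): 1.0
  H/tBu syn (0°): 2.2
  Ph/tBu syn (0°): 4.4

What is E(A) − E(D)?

A is eclipsed. H at 0° is eclipsed with SH at 0° (1.7); CN at 120° is eclipsed with H at 120° (1.2); tBu at 240° is eclipsed with Ph at 240° (4.4). Total 7.3 kcal/mol.
D is eclipsed. H at 0° is eclipsed with Ph at 0° (2.0); CN at 120° is eclipsed with SH at 120° (2.1); tBu at 240° is eclipsed with H at 240° (2.2). Total 6.3 kcal/mol.
E(A) − E(D) = 7.3 − 6.3 = +1.0 kcal/mol.

+1.0 kcal/mol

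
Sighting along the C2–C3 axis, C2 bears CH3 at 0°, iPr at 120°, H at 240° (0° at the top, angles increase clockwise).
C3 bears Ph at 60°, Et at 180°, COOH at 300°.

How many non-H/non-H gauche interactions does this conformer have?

Non-H gauche pairs: CH3(0°)/Ph(60°); CH3(0°)/COOH(300°); iPr(120°)/Ph(60°); iPr(120°)/Et(180°) — 4 interactions.

4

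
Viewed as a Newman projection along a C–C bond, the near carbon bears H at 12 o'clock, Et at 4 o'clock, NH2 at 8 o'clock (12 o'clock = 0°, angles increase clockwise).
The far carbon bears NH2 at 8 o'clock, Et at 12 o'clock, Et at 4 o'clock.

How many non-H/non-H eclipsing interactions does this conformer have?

Non-H eclipsing pairs: Et(120°)/Et(120°); NH2(240°)/NH2(240°) — 2 interactions.

2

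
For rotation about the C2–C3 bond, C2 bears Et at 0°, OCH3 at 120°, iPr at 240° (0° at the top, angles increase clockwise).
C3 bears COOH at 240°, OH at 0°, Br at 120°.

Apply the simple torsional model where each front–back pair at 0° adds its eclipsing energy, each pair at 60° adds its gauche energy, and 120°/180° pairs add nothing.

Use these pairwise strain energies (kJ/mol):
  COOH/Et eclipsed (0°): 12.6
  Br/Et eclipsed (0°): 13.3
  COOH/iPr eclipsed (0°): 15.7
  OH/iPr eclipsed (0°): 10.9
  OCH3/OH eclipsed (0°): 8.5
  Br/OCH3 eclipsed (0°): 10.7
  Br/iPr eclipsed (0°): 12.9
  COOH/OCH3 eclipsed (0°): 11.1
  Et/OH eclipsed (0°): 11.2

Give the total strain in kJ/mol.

This conformer (eclipsed): Et–OH eclipsed, OCH3–Br eclipsed, iPr–COOH eclipsed; 11.2 + 10.7 + 15.7 = 37.6 kJ/mol.

37.6 kJ/mol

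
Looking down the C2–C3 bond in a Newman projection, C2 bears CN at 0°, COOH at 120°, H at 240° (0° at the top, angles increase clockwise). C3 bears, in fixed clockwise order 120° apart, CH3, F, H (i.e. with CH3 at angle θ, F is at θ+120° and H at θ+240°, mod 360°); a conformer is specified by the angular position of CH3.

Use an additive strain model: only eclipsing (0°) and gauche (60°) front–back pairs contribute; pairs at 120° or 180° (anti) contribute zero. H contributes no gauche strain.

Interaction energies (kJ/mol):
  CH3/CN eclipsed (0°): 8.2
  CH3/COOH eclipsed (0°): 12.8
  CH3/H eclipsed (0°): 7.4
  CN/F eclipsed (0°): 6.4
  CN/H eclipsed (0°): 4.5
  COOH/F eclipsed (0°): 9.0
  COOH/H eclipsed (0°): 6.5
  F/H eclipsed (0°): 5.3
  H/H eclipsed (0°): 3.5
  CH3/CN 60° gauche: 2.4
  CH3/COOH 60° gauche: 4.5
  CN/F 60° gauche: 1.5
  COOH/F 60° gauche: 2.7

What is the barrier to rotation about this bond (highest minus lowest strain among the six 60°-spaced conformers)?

CH3 at 0° is eclipsed. CN at 0° is eclipsed with CH3 at 0° (8.2); COOH at 120° is eclipsed with F at 120° (9.0); H at 240° is eclipsed with H at 240° (3.5). Total 20.7 kJ/mol.
CH3 at 60° is staggered. CN at 0° is gauche with CH3 at 60° (2.4); COOH at 120° is gauche with CH3 at 60° (4.5); COOH at 120° is gauche with F at 180° (2.7). Total 9.6 kJ/mol.
CH3 at 120° is eclipsed. CN at 0° is eclipsed with H at 0° (4.5); COOH at 120° is eclipsed with CH3 at 120° (12.8); H at 240° is eclipsed with F at 240° (5.3). Total 22.6 kJ/mol.
CH3 at 180° is staggered. CN at 0° is gauche with F at 300° (1.5); COOH at 120° is gauche with CH3 at 180° (4.5). Total 6.0 kJ/mol.
CH3 at 240° is eclipsed. CN at 0° is eclipsed with F at 0° (6.4); COOH at 120° is eclipsed with H at 120° (6.5); H at 240° is eclipsed with CH3 at 240° (7.4). Total 20.3 kJ/mol.
CH3 at 300° is staggered. CN at 0° is gauche with CH3 at 300° (2.4); CN at 0° is gauche with F at 60° (1.5); COOH at 120° is gauche with F at 60° (2.7). Total 6.6 kJ/mol.
Max at 120° (22.6 kJ/mol), min at 180° (6.0 kJ/mol); barrier = 16.6 kJ/mol.

16.6 kJ/mol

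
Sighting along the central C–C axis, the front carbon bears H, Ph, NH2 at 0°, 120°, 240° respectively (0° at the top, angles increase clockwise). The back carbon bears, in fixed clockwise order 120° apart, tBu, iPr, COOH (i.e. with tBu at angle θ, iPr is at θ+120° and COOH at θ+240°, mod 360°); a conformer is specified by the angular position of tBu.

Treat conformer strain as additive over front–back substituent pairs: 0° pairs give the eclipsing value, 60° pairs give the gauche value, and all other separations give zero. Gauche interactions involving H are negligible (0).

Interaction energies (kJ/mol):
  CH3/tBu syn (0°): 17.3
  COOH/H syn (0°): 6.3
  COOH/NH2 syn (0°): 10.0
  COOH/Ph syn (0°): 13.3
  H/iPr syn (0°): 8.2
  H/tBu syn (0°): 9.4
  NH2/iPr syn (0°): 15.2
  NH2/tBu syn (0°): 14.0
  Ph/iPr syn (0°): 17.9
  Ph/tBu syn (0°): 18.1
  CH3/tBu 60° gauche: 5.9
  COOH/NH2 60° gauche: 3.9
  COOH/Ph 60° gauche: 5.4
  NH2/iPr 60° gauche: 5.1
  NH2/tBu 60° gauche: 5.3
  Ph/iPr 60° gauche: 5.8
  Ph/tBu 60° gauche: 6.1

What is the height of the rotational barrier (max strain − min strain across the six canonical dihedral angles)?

19.2 kJ/mol

tBu at 0° (eclipsed): H(0°)/tBu(0°) eclipsed 9.4; Ph(120°)/iPr(120°) eclipsed 17.9; NH2(240°)/COOH(240°) eclipsed 10.0 → 37.3 kJ/mol.
tBu at 60° (staggered): Ph(120°)/tBu(60°) gauche 6.1; Ph(120°)/iPr(180°) gauche 5.8; NH2(240°)/iPr(180°) gauche 5.1; NH2(240°)/COOH(300°) gauche 3.9 → 20.9 kJ/mol.
tBu at 120° (eclipsed): H(0°)/COOH(0°) eclipsed 6.3; Ph(120°)/tBu(120°) eclipsed 18.1; NH2(240°)/iPr(240°) eclipsed 15.2 → 39.6 kJ/mol.
tBu at 180° (staggered): Ph(120°)/tBu(180°) gauche 6.1; Ph(120°)/COOH(60°) gauche 5.4; NH2(240°)/tBu(180°) gauche 5.3; NH2(240°)/iPr(300°) gauche 5.1 → 21.9 kJ/mol.
tBu at 240° (eclipsed): H(0°)/iPr(0°) eclipsed 8.2; Ph(120°)/COOH(120°) eclipsed 13.3; NH2(240°)/tBu(240°) eclipsed 14.0 → 35.5 kJ/mol.
tBu at 300° (staggered): Ph(120°)/iPr(60°) gauche 5.8; Ph(120°)/COOH(180°) gauche 5.4; NH2(240°)/tBu(300°) gauche 5.3; NH2(240°)/COOH(180°) gauche 3.9 → 20.4 kJ/mol.
Max at 120° (39.6 kJ/mol), min at 300° (20.4 kJ/mol); barrier = 19.2 kJ/mol.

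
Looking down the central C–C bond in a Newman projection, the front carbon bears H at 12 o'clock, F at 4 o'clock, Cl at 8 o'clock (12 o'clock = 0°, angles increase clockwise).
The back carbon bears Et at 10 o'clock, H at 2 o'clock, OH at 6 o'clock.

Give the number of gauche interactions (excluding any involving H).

3

Non-H gauche pairs: F(120°)/OH(180°); Cl(240°)/Et(300°); Cl(240°)/OH(180°) — 3 interactions.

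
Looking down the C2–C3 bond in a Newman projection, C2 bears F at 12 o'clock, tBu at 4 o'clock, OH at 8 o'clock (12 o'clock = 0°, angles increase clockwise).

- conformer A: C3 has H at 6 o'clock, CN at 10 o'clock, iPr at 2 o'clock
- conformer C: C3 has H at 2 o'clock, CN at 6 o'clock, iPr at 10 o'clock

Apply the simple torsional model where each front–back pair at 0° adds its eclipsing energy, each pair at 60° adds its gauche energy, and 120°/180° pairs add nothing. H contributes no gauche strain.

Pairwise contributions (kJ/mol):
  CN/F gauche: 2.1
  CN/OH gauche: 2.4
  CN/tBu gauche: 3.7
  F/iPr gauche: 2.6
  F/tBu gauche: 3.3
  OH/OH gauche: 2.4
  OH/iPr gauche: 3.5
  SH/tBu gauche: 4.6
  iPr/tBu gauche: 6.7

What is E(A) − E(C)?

A (staggered): F(0°)/CN(300°) gauche 2.1; F(0°)/iPr(60°) gauche 2.6; tBu(120°)/iPr(60°) gauche 6.7; OH(240°)/CN(300°) gauche 2.4 → 13.8 kJ/mol.
C (staggered): F(0°)/iPr(300°) gauche 2.6; tBu(120°)/CN(180°) gauche 3.7; OH(240°)/CN(180°) gauche 2.4; OH(240°)/iPr(300°) gauche 3.5 → 12.2 kJ/mol.
E(A) − E(C) = 13.8 − 12.2 = +1.6 kJ/mol.

+1.6 kJ/mol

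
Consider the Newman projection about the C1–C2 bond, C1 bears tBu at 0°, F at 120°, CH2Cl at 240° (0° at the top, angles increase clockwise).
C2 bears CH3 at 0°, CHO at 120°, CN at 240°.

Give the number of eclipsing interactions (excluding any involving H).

3

Non-H eclipsing pairs: tBu(0°)/CH3(0°); F(120°)/CHO(120°); CH2Cl(240°)/CN(240°) — 3 interactions.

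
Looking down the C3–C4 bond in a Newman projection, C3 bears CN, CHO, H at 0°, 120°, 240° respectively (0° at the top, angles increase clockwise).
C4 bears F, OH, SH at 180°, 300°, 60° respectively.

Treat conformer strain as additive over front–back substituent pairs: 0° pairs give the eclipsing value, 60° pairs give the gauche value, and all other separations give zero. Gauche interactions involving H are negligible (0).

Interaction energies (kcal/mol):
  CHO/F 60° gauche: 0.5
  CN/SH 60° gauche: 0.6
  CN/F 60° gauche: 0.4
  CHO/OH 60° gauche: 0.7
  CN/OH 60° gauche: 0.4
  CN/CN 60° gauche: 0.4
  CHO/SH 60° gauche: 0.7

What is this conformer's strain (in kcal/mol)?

This conformer (staggered): CN–OH gauche, CN–SH gauche, CHO–F gauche, CHO–SH gauche; 0.4 + 0.6 + 0.5 + 0.7 = 2.2 kcal/mol.

2.2 kcal/mol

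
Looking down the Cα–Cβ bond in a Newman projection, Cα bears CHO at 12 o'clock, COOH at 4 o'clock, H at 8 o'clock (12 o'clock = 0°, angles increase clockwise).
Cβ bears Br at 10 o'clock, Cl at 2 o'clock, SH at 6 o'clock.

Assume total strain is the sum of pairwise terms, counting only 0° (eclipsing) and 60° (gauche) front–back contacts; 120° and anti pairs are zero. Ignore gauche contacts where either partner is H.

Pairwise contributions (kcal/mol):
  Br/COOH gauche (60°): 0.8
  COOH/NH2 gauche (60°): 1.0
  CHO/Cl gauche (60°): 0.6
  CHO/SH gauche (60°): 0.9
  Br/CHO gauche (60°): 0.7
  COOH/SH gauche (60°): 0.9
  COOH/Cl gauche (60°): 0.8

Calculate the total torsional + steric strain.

This conformer (staggered): CHO–Br gauche, CHO–Cl gauche, COOH–Cl gauche, COOH–SH gauche; 0.7 + 0.6 + 0.8 + 0.9 = 3.0 kcal/mol.

3.0 kcal/mol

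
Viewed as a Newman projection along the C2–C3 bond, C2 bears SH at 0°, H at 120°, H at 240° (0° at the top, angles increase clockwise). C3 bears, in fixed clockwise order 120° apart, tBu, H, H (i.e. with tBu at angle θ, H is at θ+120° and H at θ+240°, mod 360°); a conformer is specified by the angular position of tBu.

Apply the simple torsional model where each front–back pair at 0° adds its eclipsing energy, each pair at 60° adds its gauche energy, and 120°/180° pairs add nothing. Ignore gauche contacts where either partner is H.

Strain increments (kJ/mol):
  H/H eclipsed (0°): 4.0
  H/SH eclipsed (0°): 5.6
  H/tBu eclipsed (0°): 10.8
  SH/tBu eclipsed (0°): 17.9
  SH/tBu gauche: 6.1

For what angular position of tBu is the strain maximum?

0°

tBu at 0° is eclipsed. SH at 0° is eclipsed with tBu at 0° (17.9); H at 120° is eclipsed with H at 120° (4.0); H at 240° is eclipsed with H at 240° (4.0). Total 25.9 kJ/mol.
tBu at 60° is staggered. SH at 0° is gauche with tBu at 60° (6.1). Total 6.1 kJ/mol.
tBu at 120° is eclipsed. SH at 0° is eclipsed with H at 0° (5.6); H at 120° is eclipsed with tBu at 120° (10.8); H at 240° is eclipsed with H at 240° (4.0). Total 20.4 kJ/mol.
tBu at 180° (staggered): no non-H gauche contacts → 0.0 kJ/mol.
tBu at 240° is eclipsed. SH at 0° is eclipsed with H at 0° (5.6); H at 120° is eclipsed with H at 120° (4.0); H at 240° is eclipsed with tBu at 240° (10.8). Total 20.4 kJ/mol.
tBu at 300° is staggered. SH at 0° is gauche with tBu at 300° (6.1). Total 6.1 kJ/mol.
The maximum (25.9 kJ/mol) occurs with tBu at 0°.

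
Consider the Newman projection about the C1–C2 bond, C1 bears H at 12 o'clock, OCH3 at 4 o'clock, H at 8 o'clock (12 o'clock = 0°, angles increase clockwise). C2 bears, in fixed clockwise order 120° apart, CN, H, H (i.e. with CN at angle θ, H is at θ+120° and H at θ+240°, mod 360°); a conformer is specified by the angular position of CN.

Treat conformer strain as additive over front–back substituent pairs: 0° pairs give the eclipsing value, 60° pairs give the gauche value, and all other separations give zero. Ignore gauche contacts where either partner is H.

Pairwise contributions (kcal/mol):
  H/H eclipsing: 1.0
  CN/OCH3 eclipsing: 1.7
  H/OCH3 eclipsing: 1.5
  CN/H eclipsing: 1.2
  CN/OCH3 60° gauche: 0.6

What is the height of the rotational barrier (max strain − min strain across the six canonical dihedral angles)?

3.7 kcal/mol

CN at 0° (eclipsed): H(0°)/CN(0°) eclipsed 1.2; OCH3(120°)/H(120°) eclipsed 1.5; H(240°)/H(240°) eclipsed 1.0 → 3.7 kcal/mol.
CN at 60° (staggered): OCH3(120°)/CN(60°) gauche 0.6 → 0.6 kcal/mol.
CN at 120° (eclipsed): H(0°)/H(0°) eclipsed 1.0; OCH3(120°)/CN(120°) eclipsed 1.7; H(240°)/H(240°) eclipsed 1.0 → 3.7 kcal/mol.
CN at 180° (staggered): OCH3(120°)/CN(180°) gauche 0.6 → 0.6 kcal/mol.
CN at 240° (eclipsed): H(0°)/H(0°) eclipsed 1.0; OCH3(120°)/H(120°) eclipsed 1.5; H(240°)/CN(240°) eclipsed 1.2 → 3.7 kcal/mol.
CN at 300° (staggered): no non-H gauche contacts → 0.0 kcal/mol.
Max at 0° (3.7 kcal/mol), min at 300° (0.0 kcal/mol); barrier = 3.7 kcal/mol.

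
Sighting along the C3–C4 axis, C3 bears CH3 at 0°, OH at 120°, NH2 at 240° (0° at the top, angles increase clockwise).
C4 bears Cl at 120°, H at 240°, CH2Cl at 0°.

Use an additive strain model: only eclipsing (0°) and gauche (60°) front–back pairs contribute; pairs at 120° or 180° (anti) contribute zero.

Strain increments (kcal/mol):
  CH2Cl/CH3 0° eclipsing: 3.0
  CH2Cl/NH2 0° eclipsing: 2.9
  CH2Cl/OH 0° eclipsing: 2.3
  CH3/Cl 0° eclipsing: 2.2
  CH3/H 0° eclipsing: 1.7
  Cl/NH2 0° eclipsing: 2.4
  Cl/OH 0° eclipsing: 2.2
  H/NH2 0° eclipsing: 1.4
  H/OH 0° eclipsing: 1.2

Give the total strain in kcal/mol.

This conformer (eclipsed): CH3(0°)/CH2Cl(0°) eclipsed 3.0; OH(120°)/Cl(120°) eclipsed 2.2; NH2(240°)/H(240°) eclipsed 1.4 → 6.6 kcal/mol.

6.6 kcal/mol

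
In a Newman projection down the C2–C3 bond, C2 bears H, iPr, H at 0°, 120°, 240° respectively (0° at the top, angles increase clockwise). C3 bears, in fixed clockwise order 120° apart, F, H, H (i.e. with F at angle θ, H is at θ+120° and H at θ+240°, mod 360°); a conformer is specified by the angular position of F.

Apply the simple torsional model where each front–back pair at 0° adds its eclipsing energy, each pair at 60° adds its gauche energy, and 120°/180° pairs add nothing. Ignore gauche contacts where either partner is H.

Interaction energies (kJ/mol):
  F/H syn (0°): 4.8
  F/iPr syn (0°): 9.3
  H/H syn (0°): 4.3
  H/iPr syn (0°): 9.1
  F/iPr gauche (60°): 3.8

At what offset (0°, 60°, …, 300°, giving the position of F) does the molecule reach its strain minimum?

F at 0° (eclipsed): H–F eclipsed, iPr–H eclipsed, H–H eclipsed; 4.8 + 9.1 + 4.3 = 18.2 kJ/mol.
F at 60° (staggered): iPr–F gauche; 3.8 = 3.8 kJ/mol.
F at 120° (eclipsed): H–H eclipsed, iPr–F eclipsed, H–H eclipsed; 4.3 + 9.3 + 4.3 = 17.9 kJ/mol.
F at 180° (staggered): iPr–F gauche; 3.8 = 3.8 kJ/mol.
F at 240° (eclipsed): H–H eclipsed, iPr–H eclipsed, H–F eclipsed; 4.3 + 9.1 + 4.8 = 18.2 kJ/mol.
F at 300° (staggered): no non-H gauche contacts → 0.0 kJ/mol.
The minimum (0.0 kJ/mol) occurs with F at 300°.

300°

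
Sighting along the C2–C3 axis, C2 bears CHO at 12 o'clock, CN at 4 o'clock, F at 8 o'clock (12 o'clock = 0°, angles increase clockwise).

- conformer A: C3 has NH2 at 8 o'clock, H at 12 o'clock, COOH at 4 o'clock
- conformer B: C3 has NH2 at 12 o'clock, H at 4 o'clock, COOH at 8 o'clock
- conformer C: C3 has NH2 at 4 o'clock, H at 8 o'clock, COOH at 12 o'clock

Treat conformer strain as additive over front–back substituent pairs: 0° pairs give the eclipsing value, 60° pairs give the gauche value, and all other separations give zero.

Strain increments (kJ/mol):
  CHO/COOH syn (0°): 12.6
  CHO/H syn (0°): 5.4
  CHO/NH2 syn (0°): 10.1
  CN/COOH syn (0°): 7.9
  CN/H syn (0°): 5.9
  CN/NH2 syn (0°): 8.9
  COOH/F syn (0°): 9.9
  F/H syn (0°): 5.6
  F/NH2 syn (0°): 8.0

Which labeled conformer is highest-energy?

C

A is eclipsed. CHO at 0° is eclipsed with H at 0° (5.4); CN at 120° is eclipsed with COOH at 120° (7.9); F at 240° is eclipsed with NH2 at 240° (8.0). Total 21.3 kJ/mol.
B is eclipsed. CHO at 0° is eclipsed with NH2 at 0° (10.1); CN at 120° is eclipsed with H at 120° (5.9); F at 240° is eclipsed with COOH at 240° (9.9). Total 25.9 kJ/mol.
C is eclipsed. CHO at 0° is eclipsed with COOH at 0° (12.6); CN at 120° is eclipsed with NH2 at 120° (8.9); F at 240° is eclipsed with H at 240° (5.6). Total 27.1 kJ/mol.
C has the highest total (27.1 kJ/mol).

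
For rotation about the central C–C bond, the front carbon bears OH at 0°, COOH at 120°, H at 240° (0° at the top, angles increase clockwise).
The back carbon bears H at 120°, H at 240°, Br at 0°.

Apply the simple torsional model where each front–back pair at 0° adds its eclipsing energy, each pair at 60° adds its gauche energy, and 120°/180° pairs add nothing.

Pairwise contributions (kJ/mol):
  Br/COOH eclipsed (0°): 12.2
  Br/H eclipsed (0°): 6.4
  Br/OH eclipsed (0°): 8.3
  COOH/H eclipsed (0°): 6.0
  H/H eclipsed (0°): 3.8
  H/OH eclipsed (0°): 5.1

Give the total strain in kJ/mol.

This conformer (eclipsed): OH–Br eclipsed, COOH–H eclipsed, H–H eclipsed; 8.3 + 6.0 + 3.8 = 18.1 kJ/mol.

18.1 kJ/mol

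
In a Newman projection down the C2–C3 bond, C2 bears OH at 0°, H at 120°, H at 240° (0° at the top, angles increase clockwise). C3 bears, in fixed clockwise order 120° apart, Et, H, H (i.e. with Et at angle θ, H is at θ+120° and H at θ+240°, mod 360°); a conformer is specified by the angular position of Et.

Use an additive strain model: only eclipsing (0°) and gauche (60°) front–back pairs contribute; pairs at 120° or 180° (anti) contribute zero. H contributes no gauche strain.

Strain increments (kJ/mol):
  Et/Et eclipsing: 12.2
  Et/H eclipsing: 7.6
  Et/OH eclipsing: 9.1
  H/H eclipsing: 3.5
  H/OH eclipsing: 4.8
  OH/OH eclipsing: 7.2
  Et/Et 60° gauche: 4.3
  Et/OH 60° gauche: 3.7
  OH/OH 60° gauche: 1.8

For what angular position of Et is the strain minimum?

Et at 0° (eclipsed): OH(0°)/Et(0°) eclipsed 9.1; H(120°)/H(120°) eclipsed 3.5; H(240°)/H(240°) eclipsed 3.5 → 16.1 kJ/mol.
Et at 60° (staggered): OH(0°)/Et(60°) gauche 3.7 → 3.7 kJ/mol.
Et at 120° (eclipsed): OH(0°)/H(0°) eclipsed 4.8; H(120°)/Et(120°) eclipsed 7.6; H(240°)/H(240°) eclipsed 3.5 → 15.9 kJ/mol.
Et at 180° (staggered): no non-H gauche contacts → 0.0 kJ/mol.
Et at 240° (eclipsed): OH(0°)/H(0°) eclipsed 4.8; H(120°)/H(120°) eclipsed 3.5; H(240°)/Et(240°) eclipsed 7.6 → 15.9 kJ/mol.
Et at 300° (staggered): OH(0°)/Et(300°) gauche 3.7 → 3.7 kJ/mol.
The minimum (0.0 kJ/mol) occurs with Et at 180°.

180°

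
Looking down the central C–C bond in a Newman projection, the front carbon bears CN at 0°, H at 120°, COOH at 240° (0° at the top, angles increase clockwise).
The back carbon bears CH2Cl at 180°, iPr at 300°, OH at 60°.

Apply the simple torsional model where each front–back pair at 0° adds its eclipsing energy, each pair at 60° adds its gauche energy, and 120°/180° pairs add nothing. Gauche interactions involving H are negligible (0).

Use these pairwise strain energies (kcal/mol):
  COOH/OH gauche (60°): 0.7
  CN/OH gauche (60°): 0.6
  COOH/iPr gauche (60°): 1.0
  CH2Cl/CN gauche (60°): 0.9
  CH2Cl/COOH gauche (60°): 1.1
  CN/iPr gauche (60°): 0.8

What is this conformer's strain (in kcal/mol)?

This conformer is staggered. CN at 0° is gauche with iPr at 300° (0.8); CN at 0° is gauche with OH at 60° (0.6); COOH at 240° is gauche with CH2Cl at 180° (1.1); COOH at 240° is gauche with iPr at 300° (1.0). Total 3.5 kcal/mol.

3.5 kcal/mol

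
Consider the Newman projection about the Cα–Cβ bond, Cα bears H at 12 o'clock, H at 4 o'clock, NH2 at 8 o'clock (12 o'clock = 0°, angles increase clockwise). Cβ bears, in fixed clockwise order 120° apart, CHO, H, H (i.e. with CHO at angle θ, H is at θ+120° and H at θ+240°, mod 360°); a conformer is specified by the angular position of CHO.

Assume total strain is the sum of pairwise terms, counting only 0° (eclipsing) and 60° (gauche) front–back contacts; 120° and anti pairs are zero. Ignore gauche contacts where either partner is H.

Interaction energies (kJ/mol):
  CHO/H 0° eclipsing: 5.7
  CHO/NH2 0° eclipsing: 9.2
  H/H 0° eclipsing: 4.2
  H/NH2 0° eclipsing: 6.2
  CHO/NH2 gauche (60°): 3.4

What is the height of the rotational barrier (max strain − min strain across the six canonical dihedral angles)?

17.6 kJ/mol

CHO at 0° is eclipsed. H at 0° is eclipsed with CHO at 0° (5.7); H at 120° is eclipsed with H at 120° (4.2); NH2 at 240° is eclipsed with H at 240° (6.2). Total 16.1 kJ/mol.
CHO at 60° (staggered): no non-H gauche contacts → 0.0 kJ/mol.
CHO at 120° is eclipsed. H at 0° is eclipsed with H at 0° (4.2); H at 120° is eclipsed with CHO at 120° (5.7); NH2 at 240° is eclipsed with H at 240° (6.2). Total 16.1 kJ/mol.
CHO at 180° is staggered. NH2 at 240° is gauche with CHO at 180° (3.4). Total 3.4 kJ/mol.
CHO at 240° is eclipsed. H at 0° is eclipsed with H at 0° (4.2); H at 120° is eclipsed with H at 120° (4.2); NH2 at 240° is eclipsed with CHO at 240° (9.2). Total 17.6 kJ/mol.
CHO at 300° is staggered. NH2 at 240° is gauche with CHO at 300° (3.4). Total 3.4 kJ/mol.
Max at 240° (17.6 kJ/mol), min at 60° (0.0 kJ/mol); barrier = 17.6 kJ/mol.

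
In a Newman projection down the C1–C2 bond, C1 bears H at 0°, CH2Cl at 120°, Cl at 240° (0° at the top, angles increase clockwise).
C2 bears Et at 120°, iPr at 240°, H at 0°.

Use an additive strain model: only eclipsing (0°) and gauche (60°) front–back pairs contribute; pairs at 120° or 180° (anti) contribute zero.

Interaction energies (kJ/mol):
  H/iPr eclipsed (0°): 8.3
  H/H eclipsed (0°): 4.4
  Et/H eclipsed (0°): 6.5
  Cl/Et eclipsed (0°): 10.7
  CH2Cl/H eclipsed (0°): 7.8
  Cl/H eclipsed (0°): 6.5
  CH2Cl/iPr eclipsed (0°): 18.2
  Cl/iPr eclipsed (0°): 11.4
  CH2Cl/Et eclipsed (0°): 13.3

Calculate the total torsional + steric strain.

This conformer (eclipsed): H(0°)/H(0°) eclipsed 4.4; CH2Cl(120°)/Et(120°) eclipsed 13.3; Cl(240°)/iPr(240°) eclipsed 11.4 → 29.1 kJ/mol.

29.1 kJ/mol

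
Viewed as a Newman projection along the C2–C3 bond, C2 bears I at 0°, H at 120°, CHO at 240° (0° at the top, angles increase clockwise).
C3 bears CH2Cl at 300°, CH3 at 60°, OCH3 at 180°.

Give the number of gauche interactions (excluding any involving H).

Non-H gauche pairs: I(0°)/CH2Cl(300°); I(0°)/CH3(60°); CHO(240°)/CH2Cl(300°); CHO(240°)/OCH3(180°) — 4 interactions.

4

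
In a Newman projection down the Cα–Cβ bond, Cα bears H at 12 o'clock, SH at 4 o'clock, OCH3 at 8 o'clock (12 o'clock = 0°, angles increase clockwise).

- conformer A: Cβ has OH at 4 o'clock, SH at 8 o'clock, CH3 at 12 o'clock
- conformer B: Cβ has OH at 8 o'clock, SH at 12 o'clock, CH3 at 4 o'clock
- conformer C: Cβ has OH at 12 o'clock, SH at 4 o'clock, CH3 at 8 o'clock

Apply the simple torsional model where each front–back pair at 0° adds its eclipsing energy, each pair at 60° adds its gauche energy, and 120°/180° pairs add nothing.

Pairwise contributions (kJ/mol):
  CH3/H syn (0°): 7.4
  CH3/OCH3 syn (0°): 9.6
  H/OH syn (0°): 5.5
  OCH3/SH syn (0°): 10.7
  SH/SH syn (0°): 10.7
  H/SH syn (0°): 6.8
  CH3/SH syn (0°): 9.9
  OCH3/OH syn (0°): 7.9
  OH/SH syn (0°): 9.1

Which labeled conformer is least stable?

A (eclipsed): H(0°)/CH3(0°) eclipsed 7.4; SH(120°)/OH(120°) eclipsed 9.1; OCH3(240°)/SH(240°) eclipsed 10.7 → 27.2 kJ/mol.
B (eclipsed): H(0°)/SH(0°) eclipsed 6.8; SH(120°)/CH3(120°) eclipsed 9.9; OCH3(240°)/OH(240°) eclipsed 7.9 → 24.6 kJ/mol.
C (eclipsed): H(0°)/OH(0°) eclipsed 5.5; SH(120°)/SH(120°) eclipsed 10.7; OCH3(240°)/CH3(240°) eclipsed 9.6 → 25.8 kJ/mol.
A has the highest total (27.2 kJ/mol).

A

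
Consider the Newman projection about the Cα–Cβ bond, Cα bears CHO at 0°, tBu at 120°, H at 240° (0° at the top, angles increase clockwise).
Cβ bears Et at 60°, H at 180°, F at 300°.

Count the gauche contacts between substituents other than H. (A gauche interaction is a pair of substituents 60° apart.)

3

Non-H gauche pairs: CHO(0°)/Et(60°); CHO(0°)/F(300°); tBu(120°)/Et(60°) — 3 interactions.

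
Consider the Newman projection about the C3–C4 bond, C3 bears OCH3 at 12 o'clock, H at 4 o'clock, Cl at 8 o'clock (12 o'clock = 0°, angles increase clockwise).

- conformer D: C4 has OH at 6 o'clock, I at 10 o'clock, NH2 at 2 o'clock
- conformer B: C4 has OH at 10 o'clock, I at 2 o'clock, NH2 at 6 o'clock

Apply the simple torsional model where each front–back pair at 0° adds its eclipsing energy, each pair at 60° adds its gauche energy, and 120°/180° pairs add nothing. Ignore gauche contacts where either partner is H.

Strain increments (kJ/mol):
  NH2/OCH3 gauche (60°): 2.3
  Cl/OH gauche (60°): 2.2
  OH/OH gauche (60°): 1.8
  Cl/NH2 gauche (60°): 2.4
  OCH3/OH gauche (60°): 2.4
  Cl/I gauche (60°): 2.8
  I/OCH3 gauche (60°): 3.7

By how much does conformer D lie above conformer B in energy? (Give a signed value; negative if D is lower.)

+0.3 kJ/mol

D is staggered. OCH3 at 0° is gauche with I at 300° (3.7); OCH3 at 0° is gauche with NH2 at 60° (2.3); Cl at 240° is gauche with OH at 180° (2.2); Cl at 240° is gauche with I at 300° (2.8). Total 11.0 kJ/mol.
B is staggered. OCH3 at 0° is gauche with OH at 300° (2.4); OCH3 at 0° is gauche with I at 60° (3.7); Cl at 240° is gauche with OH at 300° (2.2); Cl at 240° is gauche with NH2 at 180° (2.4). Total 10.7 kJ/mol.
E(D) − E(B) = 11.0 − 10.7 = +0.3 kJ/mol.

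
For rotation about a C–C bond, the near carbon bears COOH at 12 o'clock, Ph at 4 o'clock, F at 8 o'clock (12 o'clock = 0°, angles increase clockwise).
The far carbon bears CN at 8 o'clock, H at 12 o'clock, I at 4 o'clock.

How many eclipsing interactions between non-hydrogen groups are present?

2

Non-H eclipsing pairs: Ph(120°)/I(120°); F(240°)/CN(240°) — 2 interactions.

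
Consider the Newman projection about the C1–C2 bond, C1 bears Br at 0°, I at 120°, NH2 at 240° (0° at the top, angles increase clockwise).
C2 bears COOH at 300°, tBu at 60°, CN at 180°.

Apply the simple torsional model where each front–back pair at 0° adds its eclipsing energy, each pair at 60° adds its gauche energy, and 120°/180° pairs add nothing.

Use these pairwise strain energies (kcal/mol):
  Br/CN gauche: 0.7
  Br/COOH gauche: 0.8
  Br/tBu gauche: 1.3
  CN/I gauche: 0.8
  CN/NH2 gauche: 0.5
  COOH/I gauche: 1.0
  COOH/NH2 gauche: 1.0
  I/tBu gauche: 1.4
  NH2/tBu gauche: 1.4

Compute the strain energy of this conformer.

5.8 kcal/mol

This conformer (staggered): Br–COOH gauche, Br–tBu gauche, I–tBu gauche, I–CN gauche, NH2–COOH gauche, NH2–CN gauche; 0.8 + 1.3 + 1.4 + 0.8 + 1.0 + 0.5 = 5.8 kcal/mol.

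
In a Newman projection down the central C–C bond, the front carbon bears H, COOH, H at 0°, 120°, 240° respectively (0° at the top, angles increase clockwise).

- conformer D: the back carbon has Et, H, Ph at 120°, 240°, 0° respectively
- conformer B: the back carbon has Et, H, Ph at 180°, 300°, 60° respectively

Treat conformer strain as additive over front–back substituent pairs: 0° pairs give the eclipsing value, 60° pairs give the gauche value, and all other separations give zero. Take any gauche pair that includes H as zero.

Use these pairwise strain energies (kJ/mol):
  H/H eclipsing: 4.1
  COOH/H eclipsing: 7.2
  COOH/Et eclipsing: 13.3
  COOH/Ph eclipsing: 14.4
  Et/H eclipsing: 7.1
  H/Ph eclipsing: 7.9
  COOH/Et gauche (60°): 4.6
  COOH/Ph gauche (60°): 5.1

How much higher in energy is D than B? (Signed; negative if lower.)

D is eclipsed. H at 0° is eclipsed with Ph at 0° (7.9); COOH at 120° is eclipsed with Et at 120° (13.3); H at 240° is eclipsed with H at 240° (4.1). Total 25.3 kJ/mol.
B is staggered. COOH at 120° is gauche with Et at 180° (4.6); COOH at 120° is gauche with Ph at 60° (5.1). Total 9.7 kJ/mol.
E(D) − E(B) = 25.3 − 9.7 = +15.6 kJ/mol.

+15.6 kJ/mol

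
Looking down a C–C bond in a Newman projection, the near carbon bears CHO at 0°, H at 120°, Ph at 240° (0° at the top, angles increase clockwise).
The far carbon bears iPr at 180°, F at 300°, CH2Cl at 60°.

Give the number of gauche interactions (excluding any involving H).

Non-H gauche pairs: CHO(0°)/F(300°); CHO(0°)/CH2Cl(60°); Ph(240°)/iPr(180°); Ph(240°)/F(300°) — 4 interactions.

4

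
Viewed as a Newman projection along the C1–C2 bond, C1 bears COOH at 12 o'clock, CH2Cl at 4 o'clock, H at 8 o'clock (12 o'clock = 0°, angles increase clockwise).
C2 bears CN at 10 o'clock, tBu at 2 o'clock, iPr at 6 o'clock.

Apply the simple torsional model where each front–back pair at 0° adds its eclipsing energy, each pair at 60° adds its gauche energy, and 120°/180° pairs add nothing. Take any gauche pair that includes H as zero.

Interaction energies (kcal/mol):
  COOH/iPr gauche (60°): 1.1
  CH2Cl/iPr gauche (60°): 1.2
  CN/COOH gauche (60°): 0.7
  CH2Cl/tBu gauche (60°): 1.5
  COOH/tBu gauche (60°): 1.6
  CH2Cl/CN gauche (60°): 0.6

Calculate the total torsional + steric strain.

This conformer (staggered): COOH(0°)/CN(300°) gauche 0.7; COOH(0°)/tBu(60°) gauche 1.6; CH2Cl(120°)/tBu(60°) gauche 1.5; CH2Cl(120°)/iPr(180°) gauche 1.2 → 5.0 kcal/mol.

5.0 kcal/mol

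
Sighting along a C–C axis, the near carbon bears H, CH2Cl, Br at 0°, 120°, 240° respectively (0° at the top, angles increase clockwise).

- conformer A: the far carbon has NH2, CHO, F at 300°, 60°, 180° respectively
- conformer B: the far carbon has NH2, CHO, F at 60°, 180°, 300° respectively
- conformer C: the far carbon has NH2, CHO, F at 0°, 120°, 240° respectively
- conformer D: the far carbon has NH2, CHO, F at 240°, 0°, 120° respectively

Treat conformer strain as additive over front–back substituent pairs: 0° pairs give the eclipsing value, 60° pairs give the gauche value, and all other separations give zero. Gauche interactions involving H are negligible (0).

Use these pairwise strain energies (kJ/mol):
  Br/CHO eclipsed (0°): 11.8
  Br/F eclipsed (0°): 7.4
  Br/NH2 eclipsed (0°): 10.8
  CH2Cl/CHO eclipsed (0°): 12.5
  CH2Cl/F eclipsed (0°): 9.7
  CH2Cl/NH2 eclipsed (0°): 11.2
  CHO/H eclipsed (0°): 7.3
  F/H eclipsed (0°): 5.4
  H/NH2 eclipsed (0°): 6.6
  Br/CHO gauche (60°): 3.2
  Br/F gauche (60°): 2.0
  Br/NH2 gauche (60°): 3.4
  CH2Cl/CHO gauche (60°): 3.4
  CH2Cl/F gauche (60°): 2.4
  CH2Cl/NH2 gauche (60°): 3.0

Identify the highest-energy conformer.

A is staggered. CH2Cl at 120° is gauche with CHO at 60° (3.4); CH2Cl at 120° is gauche with F at 180° (2.4); Br at 240° is gauche with NH2 at 300° (3.4); Br at 240° is gauche with F at 180° (2.0). Total 11.2 kJ/mol.
B is staggered. CH2Cl at 120° is gauche with NH2 at 60° (3.0); CH2Cl at 120° is gauche with CHO at 180° (3.4); Br at 240° is gauche with CHO at 180° (3.2); Br at 240° is gauche with F at 300° (2.0). Total 11.6 kJ/mol.
C is eclipsed. H at 0° is eclipsed with NH2 at 0° (6.6); CH2Cl at 120° is eclipsed with CHO at 120° (12.5); Br at 240° is eclipsed with F at 240° (7.4). Total 26.5 kJ/mol.
D is eclipsed. H at 0° is eclipsed with CHO at 0° (7.3); CH2Cl at 120° is eclipsed with F at 120° (9.7); Br at 240° is eclipsed with NH2 at 240° (10.8). Total 27.8 kJ/mol.
D has the highest total (27.8 kJ/mol).

D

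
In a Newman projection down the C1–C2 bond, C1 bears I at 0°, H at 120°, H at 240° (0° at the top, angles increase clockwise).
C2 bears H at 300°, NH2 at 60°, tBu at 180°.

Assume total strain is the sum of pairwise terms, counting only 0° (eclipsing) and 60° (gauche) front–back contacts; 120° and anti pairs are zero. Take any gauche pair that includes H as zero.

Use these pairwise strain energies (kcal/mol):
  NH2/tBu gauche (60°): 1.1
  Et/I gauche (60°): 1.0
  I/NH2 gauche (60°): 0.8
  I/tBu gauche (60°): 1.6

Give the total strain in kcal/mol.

0.8 kcal/mol

This conformer is staggered. I at 0° is gauche with NH2 at 60° (0.8). Total 0.8 kcal/mol.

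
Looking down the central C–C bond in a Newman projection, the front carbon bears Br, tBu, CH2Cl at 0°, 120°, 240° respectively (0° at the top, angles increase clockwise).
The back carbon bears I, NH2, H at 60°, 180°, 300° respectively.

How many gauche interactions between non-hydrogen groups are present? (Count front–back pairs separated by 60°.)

Non-H gauche pairs: Br(0°)/I(60°); tBu(120°)/I(60°); tBu(120°)/NH2(180°); CH2Cl(240°)/NH2(180°) — 4 interactions.

4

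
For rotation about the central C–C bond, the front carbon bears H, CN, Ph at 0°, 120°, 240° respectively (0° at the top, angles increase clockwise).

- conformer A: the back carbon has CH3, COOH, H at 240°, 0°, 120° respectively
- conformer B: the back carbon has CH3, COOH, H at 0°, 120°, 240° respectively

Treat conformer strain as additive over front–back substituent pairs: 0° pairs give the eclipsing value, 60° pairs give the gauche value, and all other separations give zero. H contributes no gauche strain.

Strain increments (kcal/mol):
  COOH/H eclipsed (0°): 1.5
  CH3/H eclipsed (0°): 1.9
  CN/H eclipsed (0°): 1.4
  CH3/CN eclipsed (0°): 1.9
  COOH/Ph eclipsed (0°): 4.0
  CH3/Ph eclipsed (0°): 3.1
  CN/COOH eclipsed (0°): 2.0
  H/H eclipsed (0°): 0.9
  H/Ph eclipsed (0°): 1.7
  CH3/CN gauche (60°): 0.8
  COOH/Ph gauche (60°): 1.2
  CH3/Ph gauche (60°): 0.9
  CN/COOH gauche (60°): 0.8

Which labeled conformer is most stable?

A (eclipsed): H(0°)/COOH(0°) eclipsed 1.5; CN(120°)/H(120°) eclipsed 1.4; Ph(240°)/CH3(240°) eclipsed 3.1 → 6.0 kcal/mol.
B (eclipsed): H(0°)/CH3(0°) eclipsed 1.9; CN(120°)/COOH(120°) eclipsed 2.0; Ph(240°)/H(240°) eclipsed 1.7 → 5.6 kcal/mol.
B has the lowest total (5.6 kcal/mol).

B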